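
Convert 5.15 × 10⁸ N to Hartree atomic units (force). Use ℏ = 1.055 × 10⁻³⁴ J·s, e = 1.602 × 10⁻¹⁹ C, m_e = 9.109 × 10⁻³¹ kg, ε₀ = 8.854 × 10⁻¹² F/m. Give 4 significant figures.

atomic unit of force: F_au = E_h/a₀ = m_e²e⁶/((4πε₀)³ℏ⁴) = 8.220 × 10⁻⁸ N.
5.15 × 10⁸ / 8.220 × 10⁻⁸ = 6.265 × 10¹⁵

6.265 × 10¹⁵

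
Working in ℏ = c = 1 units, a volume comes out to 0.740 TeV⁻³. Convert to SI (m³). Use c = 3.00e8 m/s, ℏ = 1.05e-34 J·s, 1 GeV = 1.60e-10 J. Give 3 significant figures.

Volume is [L]³ = [E]⁻³·(ℏc)³.
1 GeV⁻³ → (ℏc)³ × (1 GeV in J)⁻³ = 7.63e-48 m³.
Convert the energy scale: 0.740 TeV⁻³ = 7.40e-10 GeV⁻³.
Result: 7.40e-10 × 7.63e-48 = 5.65e-57 m³.

5.65e-57 m³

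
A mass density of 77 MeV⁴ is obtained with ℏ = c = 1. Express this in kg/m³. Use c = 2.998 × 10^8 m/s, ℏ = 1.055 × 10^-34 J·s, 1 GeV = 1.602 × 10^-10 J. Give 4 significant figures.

Mass density is [E]/(c²[L]³) = [E]⁴/(ℏ³c⁵).
1 GeV⁴ → 1/(ℏ³c⁵) × (1 GeV in J)⁴ = 2.316 × 10^20 kg/m³.
Convert the energy scale: 77 MeV⁴ = 7.70 × 10^-11 GeV⁴.
Result: 7.70 × 10^-11 × 2.316 × 10^20 = 1.783 × 10^10 kg/m³.

1.783 × 10^10 kg/m³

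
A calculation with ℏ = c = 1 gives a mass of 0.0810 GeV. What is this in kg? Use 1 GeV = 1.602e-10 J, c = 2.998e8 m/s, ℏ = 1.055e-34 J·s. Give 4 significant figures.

Mass is [E]/c²; divide by c².
1 GeV → 1/c² × (1 GeV in J) = 1.782e-27 kg.
Result: 0.0810 × 1.782e-27 = 1.444e-28 kg.

1.444e-28 kg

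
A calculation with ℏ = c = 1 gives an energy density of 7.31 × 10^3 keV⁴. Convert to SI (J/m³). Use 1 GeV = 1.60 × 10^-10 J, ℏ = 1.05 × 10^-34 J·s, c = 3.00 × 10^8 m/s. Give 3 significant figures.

[E]/[L]³ = [E]⁴/(ℏc)³; restore (ℏc)⁻³.
1 GeV⁴ → 1/(ℏc)³ × (1 GeV in J)⁴ = 2.10 × 10^37 J/m³.
Convert the energy scale: 7.31 × 10^3 keV⁴ = 7.31 × 10^-21 GeV⁴.
Result: 7.31 × 10^-21 × 2.10 × 10^37 = 1.53 × 10^17 J/m³.

1.53 × 10^17 J/m³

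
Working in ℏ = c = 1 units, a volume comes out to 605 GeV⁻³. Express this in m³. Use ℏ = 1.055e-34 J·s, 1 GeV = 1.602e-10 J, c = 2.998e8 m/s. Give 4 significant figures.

Volume is [L]³ = [E]⁻³·(ℏc)³.
1 GeV⁻³ → (ℏc)³ × (1 GeV in J)⁻³ = 7.696e-48 m³.
Result: 605 × 7.696e-48 = 4.656e-45 m³.

4.656e-45 m³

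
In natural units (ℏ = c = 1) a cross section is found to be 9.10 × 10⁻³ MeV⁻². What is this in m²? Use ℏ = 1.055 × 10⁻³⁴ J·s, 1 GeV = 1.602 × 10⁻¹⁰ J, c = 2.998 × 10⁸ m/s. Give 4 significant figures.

Area is [L]² = [E]⁻²·(ℏc)²; restore (ℏc)².
1 GeV⁻² → (ℏc)² × (1 GeV in J)⁻² = 3.898 × 10⁻³² m².
Convert the energy scale: 9.10 × 10⁻³ MeV⁻² = 9.10 × 10³ GeV⁻².
Result: 9.10 × 10³ × 3.898 × 10⁻³² = 3.547 × 10⁻²⁸ m².

3.547 × 10⁻²⁸ m²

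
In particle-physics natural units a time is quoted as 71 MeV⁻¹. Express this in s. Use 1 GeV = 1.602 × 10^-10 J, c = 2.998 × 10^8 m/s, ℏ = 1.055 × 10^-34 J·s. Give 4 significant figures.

A time is [E]⁻¹ in ℏ=c=1; restore one factor of ℏ.
1 GeV⁻¹ → ℏ × (1 GeV in J)⁻¹ = 6.586 × 10^-25 s.
Convert the energy scale: 71 MeV⁻¹ = 7.10 × 10^4 GeV⁻¹.
Result: 7.10 × 10^4 × 6.586 × 10^-25 = 4.676 × 10^-20 s.

4.676 × 10^-20 s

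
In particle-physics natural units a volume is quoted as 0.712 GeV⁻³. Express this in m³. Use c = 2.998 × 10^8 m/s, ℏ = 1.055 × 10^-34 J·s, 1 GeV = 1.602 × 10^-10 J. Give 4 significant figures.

5.480 × 10^-48 m³

Volume is [L]³ = [E]⁻³·(ℏc)³.
1 GeV⁻³ → (ℏc)³ × (1 GeV in J)⁻³ = 7.696 × 10^-48 m³.
Result: 0.712 × 7.696 × 10^-48 = 5.480 × 10^-48 m³.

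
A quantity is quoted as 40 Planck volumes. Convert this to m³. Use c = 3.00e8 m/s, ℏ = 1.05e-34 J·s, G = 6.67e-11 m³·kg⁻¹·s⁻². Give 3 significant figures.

1.67e-103 m³

One Planck volume: V_P = (ℏG/c³)^(3/2) = 4.18e-105 m³.
40 × 4.18e-105 m³ = 1.67e-103 m³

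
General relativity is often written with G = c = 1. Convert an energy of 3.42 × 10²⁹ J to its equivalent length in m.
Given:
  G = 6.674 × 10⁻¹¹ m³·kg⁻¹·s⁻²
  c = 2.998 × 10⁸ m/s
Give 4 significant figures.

2.825 × 10⁻¹⁵ m

Energy → length via G/c⁴.
3.42 × 10²⁹ J × (G/c⁴) = 2.825 × 10⁻¹⁵ m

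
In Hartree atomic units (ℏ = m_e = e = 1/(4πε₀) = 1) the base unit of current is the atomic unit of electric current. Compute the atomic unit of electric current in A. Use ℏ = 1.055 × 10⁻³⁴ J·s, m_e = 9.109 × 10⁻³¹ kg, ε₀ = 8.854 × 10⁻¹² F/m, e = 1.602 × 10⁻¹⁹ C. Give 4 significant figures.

6.612 × 10⁻³ A

I_au = e E_h/ℏ = m_e e⁵/((4πε₀)²ℏ³)
E_h = 4.354 × 10⁻¹⁸ J
e·E_h/ℏ = 6.612 × 10⁻³ A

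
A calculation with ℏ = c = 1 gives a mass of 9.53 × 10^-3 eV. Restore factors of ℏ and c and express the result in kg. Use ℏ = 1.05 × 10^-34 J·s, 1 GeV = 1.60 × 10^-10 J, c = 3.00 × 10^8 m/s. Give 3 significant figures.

Mass is [E]/c²; divide by c².
1 GeV → 1/c² × (1 GeV in J) = 1.78 × 10^-27 kg.
Convert the energy scale: 9.53 × 10^-3 eV = 9.53 × 10^-12 GeV.
Result: 9.53 × 10^-12 × 1.78 × 10^-27 = 1.69 × 10^-38 kg.

1.69 × 10^-38 kg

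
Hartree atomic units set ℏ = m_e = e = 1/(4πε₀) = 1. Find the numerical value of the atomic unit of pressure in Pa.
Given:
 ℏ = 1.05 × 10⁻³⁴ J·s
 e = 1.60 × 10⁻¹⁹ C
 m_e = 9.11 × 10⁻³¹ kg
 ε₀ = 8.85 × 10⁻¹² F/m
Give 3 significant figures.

3.01 × 10¹³ Pa

From ℏ = m_e = e = 1/(4πε₀) = 1 the pressure scale is P_au = E_h/a₀³ = m_e⁴e¹⁰/((4πε₀)⁵ℏ⁸).
E_h = 4.38 × 10⁻¹⁸ J
a₀ = 5.26 × 10⁻¹¹ m
E_h/a₀³ = 3.01 × 10¹³ Pa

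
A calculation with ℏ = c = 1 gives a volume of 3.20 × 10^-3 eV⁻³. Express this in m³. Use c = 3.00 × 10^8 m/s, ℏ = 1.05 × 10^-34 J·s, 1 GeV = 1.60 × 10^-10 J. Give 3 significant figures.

Volume is [L]³ = [E]⁻³·(ℏc)³.
1 GeV⁻³ → (ℏc)³ × (1 GeV in J)⁻³ = 7.63 × 10^-48 m³.
Convert the energy scale: 3.20 × 10^-3 eV⁻³ = 3.20 × 10^24 GeV⁻³.
Result: 3.20 × 10^24 × 7.63 × 10^-48 = 2.44 × 10^-23 m³.

2.44 × 10^-23 m³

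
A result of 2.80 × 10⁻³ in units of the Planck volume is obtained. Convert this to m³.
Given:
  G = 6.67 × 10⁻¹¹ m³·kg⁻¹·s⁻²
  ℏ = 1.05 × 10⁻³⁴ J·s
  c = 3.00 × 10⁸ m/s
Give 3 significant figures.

One Planck volume: V_P = (ℏG/c³)^(3/2) = 4.18 × 10⁻¹⁰⁵ m³.
2.80 × 10⁻³ × 4.18 × 10⁻¹⁰⁵ m³ = 1.17 × 10⁻¹⁰⁷ m³

1.17 × 10⁻¹⁰⁷ m³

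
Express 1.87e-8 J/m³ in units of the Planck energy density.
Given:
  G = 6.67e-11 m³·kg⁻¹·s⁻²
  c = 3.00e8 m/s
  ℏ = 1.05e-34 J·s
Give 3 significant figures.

Planck energy density: u_P = c⁷/(ℏG²) = 4.68e113 J/m³.
1.87e-8 / 4.68e113 = 3.99e-122

3.99e-122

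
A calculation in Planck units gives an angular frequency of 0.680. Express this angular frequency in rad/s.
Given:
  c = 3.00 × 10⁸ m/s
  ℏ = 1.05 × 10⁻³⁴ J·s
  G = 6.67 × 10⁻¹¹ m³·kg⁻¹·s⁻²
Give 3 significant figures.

One Planck angular frequency: ω_P = √(c⁵/(ℏG)) = 1.86 × 10⁴³ rad/s.
0.680 × 1.86 × 10⁴³ rad/s = 1.27 × 10⁴³ rad/s

1.27 × 10⁴³ rad/s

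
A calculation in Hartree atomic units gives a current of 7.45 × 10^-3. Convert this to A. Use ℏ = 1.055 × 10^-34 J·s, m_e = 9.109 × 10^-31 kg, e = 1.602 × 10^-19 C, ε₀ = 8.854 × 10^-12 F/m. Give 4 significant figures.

4.926 × 10^-5 A

One atomic unit of electric current: I_au = e E_h/ℏ = m_e e⁵/((4πε₀)²ℏ³) = 6.612 × 10^-3 A.
7.45 × 10^-3 × 6.612 × 10^-3 A = 4.926 × 10^-5 A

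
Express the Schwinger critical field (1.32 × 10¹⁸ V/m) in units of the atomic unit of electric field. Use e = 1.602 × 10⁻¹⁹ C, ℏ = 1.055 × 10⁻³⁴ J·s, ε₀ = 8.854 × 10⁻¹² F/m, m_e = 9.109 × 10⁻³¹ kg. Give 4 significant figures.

2.573 × 10⁶

atomic unit of electric field: E_au = E_h/(e a₀) = m_e²e⁵/((4πε₀)³ℏ⁴) = 5.131 × 10¹¹ V/m.
1.32 × 10¹⁸ / 5.131 × 10¹¹ = 2.573 × 10⁶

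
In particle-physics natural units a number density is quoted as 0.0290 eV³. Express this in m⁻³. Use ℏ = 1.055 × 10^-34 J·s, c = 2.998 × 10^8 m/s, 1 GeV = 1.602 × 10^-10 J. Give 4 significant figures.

Number density is [L]⁻³ = [E]³/(ℏc)³.
1 GeV³ → 1/(ℏc)³ × (1 GeV in J)³ = 1.299 × 10^47 m⁻³.
Convert the energy scale: 0.0290 eV³ = 2.90 × 10^-29 GeV³.
Result: 2.90 × 10^-29 × 1.299 × 10^47 = 3.768 × 10^18 m⁻³.

3.768 × 10^18 m⁻³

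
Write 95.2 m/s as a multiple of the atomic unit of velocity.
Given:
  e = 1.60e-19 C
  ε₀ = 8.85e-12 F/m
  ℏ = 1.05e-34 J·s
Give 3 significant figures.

4.34e-5

atomic unit of velocity: v_au = e²/(4πε₀ℏ) = 2.19e6 m/s.
95.2 / 2.19e6 = 4.34e-5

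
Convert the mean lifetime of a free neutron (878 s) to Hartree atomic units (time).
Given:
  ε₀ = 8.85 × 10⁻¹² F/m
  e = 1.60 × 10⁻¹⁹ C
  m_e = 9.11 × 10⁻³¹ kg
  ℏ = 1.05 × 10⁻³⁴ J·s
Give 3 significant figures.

3.66 × 10¹⁹

atomic unit of time: τ_au = (4πε₀)²ℏ³/(m_e e⁴) = 2.40 × 10⁻¹⁷ s.
878 / 2.40 × 10⁻¹⁷ = 3.66 × 10¹⁹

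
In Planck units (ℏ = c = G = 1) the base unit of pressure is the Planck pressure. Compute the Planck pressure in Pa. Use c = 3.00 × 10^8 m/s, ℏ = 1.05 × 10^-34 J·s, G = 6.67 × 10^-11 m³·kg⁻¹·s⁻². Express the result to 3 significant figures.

4.68 × 10^113 Pa

p_P = c⁷/(ℏG²)
  = 2.19 × 10^59 / 4.67 × 10^-55
  = 4.68 × 10^113 Pa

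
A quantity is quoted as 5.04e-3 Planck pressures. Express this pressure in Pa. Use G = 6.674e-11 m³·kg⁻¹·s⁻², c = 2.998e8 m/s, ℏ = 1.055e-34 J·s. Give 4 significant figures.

One Planck pressure: p_P = c⁷/(ℏG²) = 4.632e113 Pa.
5.04e-3 × 4.632e113 Pa = 2.335e111 Pa

2.335e111 Pa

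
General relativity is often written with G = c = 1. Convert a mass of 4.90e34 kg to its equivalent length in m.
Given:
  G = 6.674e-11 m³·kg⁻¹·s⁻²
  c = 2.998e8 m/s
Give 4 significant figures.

In G = c = 1 units mass has dimensions of length; the conversion factor is G/c².
4.90e34 kg × (G/c²) = 3.638e7 m

3.638e7 m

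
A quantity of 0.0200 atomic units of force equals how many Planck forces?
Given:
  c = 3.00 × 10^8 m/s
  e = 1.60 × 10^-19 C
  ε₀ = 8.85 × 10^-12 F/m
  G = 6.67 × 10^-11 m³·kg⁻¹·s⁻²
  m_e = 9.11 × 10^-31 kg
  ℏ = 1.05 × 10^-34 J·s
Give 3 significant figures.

1.37 × 10^-53

atomic unit of force: F_au = E_h/a₀ = m_e²e⁶/((4πε₀)³ℏ⁴) = 8.33 × 10^-8 N
Planck force: F_P = c⁴/G = 1.21 × 10^44 N
0.0200 × 8.33 × 10^-8 / 1.21 × 10^44 = 1.37 × 10^-53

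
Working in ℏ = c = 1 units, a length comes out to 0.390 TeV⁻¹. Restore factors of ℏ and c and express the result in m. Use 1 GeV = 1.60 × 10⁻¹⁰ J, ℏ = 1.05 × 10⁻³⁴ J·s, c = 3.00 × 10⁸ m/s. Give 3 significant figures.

7.68 × 10⁻²⁰ m

A length is [E]⁻¹ in ℏ=c=1; restore one factor of ℏc.
1 GeV⁻¹ → ℏc × (1 GeV in J)⁻¹ = 1.97 × 10⁻¹⁶ m.
Convert the energy scale: 0.390 TeV⁻¹ = 3.90 × 10⁻⁴ GeV⁻¹.
Result: 3.90 × 10⁻⁴ × 1.97 × 10⁻¹⁶ = 7.68 × 10⁻²⁰ m.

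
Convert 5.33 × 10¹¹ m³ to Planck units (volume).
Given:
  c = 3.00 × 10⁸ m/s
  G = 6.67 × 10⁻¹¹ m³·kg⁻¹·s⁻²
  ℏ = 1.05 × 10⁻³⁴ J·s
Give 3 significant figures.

1.28 × 10¹¹⁶

Planck volume: V_P = (ℏG/c³)^(3/2) = 4.18 × 10⁻¹⁰⁵ m³.
5.33 × 10¹¹ / 4.18 × 10⁻¹⁰⁵ = 1.28 × 10¹¹⁶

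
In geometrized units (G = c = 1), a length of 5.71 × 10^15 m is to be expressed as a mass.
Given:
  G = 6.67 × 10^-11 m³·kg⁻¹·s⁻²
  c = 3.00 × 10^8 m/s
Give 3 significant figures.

Length → mass via c²/G.
5.71 × 10^15 m × (c²/G) = 7.70 × 10^42 kg

7.70 × 10^42 kg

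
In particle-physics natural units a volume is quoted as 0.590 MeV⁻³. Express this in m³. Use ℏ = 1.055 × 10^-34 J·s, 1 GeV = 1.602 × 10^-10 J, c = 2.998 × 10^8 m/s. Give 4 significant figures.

4.541 × 10^-39 m³

Volume is [L]³ = [E]⁻³·(ℏc)³.
1 GeV⁻³ → (ℏc)³ × (1 GeV in J)⁻³ = 7.696 × 10^-48 m³.
Convert the energy scale: 0.590 MeV⁻³ = 5.90 × 10^8 GeV⁻³.
Result: 5.90 × 10^8 × 7.696 × 10^-48 = 4.541 × 10^-39 m³.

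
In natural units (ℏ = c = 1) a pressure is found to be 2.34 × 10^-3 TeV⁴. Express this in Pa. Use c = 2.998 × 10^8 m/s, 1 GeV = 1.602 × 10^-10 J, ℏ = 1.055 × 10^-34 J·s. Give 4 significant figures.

4.871 × 10^46 Pa

Pressure is [E]/[L]³ = [E]⁴/(ℏc)³.
1 GeV⁴ → 1/(ℏc)³ × (1 GeV in J)⁴ = 2.082 × 10^37 Pa.
Convert the energy scale: 2.34 × 10^-3 TeV⁴ = 2.34 × 10^9 GeV⁴.
Result: 2.34 × 10^9 × 2.082 × 10^37 = 4.871 × 10^46 Pa.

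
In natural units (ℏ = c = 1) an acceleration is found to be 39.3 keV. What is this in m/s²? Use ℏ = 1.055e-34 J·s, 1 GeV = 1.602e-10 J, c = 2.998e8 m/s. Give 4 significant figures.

1.789e28 m/s²

Acceleration is [L]/[T]² = c·[E]/ℏ.
1 GeV → c/ℏ × (1 GeV in J) = 4.552e32 m/s².
Convert the energy scale: 39.3 keV = 3.93e-5 GeV.
Result: 3.93e-5 × 4.552e32 = 1.789e28 m/s².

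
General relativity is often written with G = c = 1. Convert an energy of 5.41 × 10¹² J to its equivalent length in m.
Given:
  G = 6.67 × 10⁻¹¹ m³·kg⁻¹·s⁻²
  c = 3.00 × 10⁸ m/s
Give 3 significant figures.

4.45 × 10⁻³² m

Energy → length via G/c⁴.
5.41 × 10¹² J × (G/c⁴) = 4.45 × 10⁻³² m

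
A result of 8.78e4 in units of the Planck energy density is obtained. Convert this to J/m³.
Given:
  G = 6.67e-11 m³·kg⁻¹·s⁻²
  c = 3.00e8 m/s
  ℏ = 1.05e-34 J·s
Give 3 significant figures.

One Planck energy density: u_P = c⁷/(ℏG²) = 4.68e113 J/m³.
8.78e4 × 4.68e113 J/m³ = 4.11e118 J/m³

4.11e118 J/m³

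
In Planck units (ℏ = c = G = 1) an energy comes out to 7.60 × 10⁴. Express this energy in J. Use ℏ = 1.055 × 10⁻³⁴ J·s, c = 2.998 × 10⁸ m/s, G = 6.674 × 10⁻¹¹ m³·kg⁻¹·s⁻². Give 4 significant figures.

1.487 × 10¹⁴ J

One Planck energy: E_P = √(ℏc⁵/G) = 1.957 × 10⁹ J.
7.60 × 10⁴ × 1.957 × 10⁹ J = 1.487 × 10¹⁴ J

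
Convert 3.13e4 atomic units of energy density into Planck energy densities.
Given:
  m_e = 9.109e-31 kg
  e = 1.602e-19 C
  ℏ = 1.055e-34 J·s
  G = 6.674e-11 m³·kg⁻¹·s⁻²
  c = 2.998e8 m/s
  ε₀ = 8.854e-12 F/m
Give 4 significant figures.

1.979e-96

atomic unit of energy density: u_au = E_h/a₀³ = m_e⁴e¹⁰/((4πε₀)⁵ℏ⁸) = 2.929e13 J/m³
Planck energy density: u_P = c⁷/(ℏG²) = 4.632e113 J/m³
3.13e4 × 2.929e13 / 4.632e113 = 1.979e-96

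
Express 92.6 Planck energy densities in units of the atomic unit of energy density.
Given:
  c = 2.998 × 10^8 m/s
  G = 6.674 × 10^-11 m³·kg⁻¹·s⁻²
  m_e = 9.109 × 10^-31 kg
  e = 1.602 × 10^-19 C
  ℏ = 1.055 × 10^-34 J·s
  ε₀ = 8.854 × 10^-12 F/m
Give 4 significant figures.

Planck energy density: u_P = c⁷/(ℏG²) = 4.632 × 10^113 J/m³
atomic unit of energy density: u_au = E_h/a₀³ = m_e⁴e¹⁰/((4πε₀)⁵ℏ⁸) = 2.929 × 10^13 J/m³
92.6 × 4.632 × 10^113 / 2.929 × 10^13 = 1.464 × 10^102

1.464 × 10^102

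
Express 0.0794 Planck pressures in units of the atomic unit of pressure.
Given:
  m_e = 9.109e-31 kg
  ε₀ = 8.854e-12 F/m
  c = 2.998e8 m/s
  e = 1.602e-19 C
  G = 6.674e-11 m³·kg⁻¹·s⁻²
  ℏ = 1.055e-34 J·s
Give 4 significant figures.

Planck pressure: p_P = c⁷/(ℏG²) = 4.632e113 Pa
atomic unit of pressure: P_au = E_h/a₀³ = m_e⁴e¹⁰/((4πε₀)⁵ℏ⁸) = 2.929e13 Pa
0.0794 × 4.632e113 / 2.929e13 = 1.256e99

1.256e99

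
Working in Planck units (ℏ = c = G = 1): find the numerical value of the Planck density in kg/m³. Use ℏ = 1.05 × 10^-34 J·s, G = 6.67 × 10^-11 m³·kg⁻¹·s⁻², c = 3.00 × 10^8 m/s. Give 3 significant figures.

5.20 × 10^96 kg/m³

From ℏ = c = G = 1 the density scale is ρ_P = c⁵/(ℏG²).
  = 2.43 × 10^42 / 4.67 × 10^-55
  = 5.20 × 10^96 kg/m³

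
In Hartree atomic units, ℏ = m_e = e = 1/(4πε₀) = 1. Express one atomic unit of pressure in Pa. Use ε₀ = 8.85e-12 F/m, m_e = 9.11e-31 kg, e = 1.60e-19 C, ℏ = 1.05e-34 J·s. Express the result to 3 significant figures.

From ℏ = m_e = e = 1/(4πε₀) = 1 the pressure scale is P_au = E_h/a₀³ = m_e⁴e¹⁰/((4πε₀)⁵ℏ⁸).
E_h = 4.38e-18 J
a₀ = 5.26e-11 m
E_h/a₀³ = 3.01e13 Pa

3.01e13 Pa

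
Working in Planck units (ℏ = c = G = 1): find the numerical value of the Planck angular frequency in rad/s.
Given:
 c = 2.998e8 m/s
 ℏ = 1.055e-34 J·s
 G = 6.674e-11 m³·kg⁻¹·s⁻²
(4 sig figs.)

1.855e43 rad/s

The unique combination of the constants set to 1 with dimensions of angular frequency is ω_P = √(c⁵/(ℏG)).
  = √(3.440e86)
  = 1.855e43 rad/s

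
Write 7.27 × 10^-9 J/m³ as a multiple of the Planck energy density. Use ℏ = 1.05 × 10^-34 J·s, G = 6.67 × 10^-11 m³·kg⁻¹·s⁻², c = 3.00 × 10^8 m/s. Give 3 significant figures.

Planck energy density: u_P = c⁷/(ℏG²) = 4.68 × 10^113 J/m³.
7.27 × 10^-9 / 4.68 × 10^113 = 1.55 × 10^-122

1.55 × 10^-122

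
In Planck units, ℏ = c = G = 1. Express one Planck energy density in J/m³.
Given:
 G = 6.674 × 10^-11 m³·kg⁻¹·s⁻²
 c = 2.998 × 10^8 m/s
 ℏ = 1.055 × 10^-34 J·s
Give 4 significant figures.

The unique combination of the constants set to 1 with dimensions of energy density is u_P = c⁷/(ℏG²).
  = 2.177 × 10^59 / 4.699 × 10^-55
  = 4.632 × 10^113 J/m³

4.632 × 10^113 J/m³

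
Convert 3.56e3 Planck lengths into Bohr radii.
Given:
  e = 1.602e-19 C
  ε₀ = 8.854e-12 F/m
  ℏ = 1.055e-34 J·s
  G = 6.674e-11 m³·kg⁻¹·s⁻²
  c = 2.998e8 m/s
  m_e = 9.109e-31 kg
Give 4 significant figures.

Planck length: ℓ_P = √(ℏG/c³) = 1.616e-35 m
Bohr radius: a₀ = 4πε₀ℏ²/(m_e e²) = 5.297e-11 m
3.56e3 × 1.616e-35 / 5.297e-11 = 1.086e-21

1.086e-21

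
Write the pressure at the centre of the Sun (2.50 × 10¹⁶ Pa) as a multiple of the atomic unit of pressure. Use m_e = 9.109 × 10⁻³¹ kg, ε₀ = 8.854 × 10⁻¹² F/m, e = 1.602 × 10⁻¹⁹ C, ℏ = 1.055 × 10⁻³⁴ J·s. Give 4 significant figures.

853.5

atomic unit of pressure: P_au = E_h/a₀³ = m_e⁴e¹⁰/((4πε₀)⁵ℏ⁸) = 2.929 × 10¹³ Pa.
2.50 × 10¹⁶ / 2.929 × 10¹³ = 853.5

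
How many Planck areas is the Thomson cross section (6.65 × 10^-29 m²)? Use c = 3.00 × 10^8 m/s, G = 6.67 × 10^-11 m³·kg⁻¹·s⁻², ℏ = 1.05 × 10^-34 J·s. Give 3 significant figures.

2.56 × 10^41

Planck area: A_P = ℏG/c³ = 2.59 × 10^-70 m².
6.65 × 10^-29 / 2.59 × 10^-70 = 2.56 × 10^41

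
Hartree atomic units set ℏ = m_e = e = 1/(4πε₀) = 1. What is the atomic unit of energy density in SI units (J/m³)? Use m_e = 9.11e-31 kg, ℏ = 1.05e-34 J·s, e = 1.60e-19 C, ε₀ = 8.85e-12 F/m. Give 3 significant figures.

Dimensional analysis gives u_au = E_h/a₀³ = m_e⁴e¹⁰/((4πε₀)⁵ℏ⁸).
E_h = 4.38e-18 J
a₀ = 5.26e-11 m
E_h/a₀³ = 3.01e13 J/m³

3.01e13 J/m³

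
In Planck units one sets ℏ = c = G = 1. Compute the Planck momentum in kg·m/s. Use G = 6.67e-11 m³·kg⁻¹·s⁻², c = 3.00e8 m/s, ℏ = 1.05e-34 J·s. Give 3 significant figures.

p_P = √(ℏc³/G)
  = √(42.5)
  = 6.52 kg·m/s

6.52 kg·m/s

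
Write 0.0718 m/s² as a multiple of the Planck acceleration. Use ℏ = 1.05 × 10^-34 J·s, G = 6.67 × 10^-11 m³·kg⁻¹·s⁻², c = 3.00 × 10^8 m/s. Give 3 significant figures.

Planck acceleration: a_P = √(c⁷/(ℏG)) = 5.59 × 10^51 m/s².
0.0718 / 5.59 × 10^51 = 1.28 × 10^-53

1.28 × 10^-53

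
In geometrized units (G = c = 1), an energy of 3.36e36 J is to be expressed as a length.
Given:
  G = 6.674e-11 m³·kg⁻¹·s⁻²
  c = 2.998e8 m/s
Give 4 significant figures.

Energy → length via G/c⁴.
3.36e36 J × (G/c⁴) = 2.776e-8 m

2.776e-8 m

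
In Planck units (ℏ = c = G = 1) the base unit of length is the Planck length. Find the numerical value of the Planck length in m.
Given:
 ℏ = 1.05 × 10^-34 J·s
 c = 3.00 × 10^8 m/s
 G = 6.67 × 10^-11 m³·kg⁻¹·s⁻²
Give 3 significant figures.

ℓ_P = √(ℏG/c³)
  = √(2.59 × 10^-70)
  = 1.61 × 10^-35 m

1.61 × 10^-35 m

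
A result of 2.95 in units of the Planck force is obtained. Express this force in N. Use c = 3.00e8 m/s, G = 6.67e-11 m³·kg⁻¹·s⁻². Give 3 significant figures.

One Planck force: F_P = c⁴/G = 1.21e44 N.
2.95 × 1.21e44 N = 3.58e44 N

3.58e44 N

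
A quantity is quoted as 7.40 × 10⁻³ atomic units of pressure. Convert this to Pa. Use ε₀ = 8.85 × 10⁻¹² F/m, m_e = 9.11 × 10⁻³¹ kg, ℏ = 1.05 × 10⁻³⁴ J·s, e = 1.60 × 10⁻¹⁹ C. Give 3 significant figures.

One atomic unit of pressure: P_au = E_h/a₀³ = m_e⁴e¹⁰/((4πε₀)⁵ℏ⁸) = 3.01 × 10¹³ Pa.
7.40 × 10⁻³ × 3.01 × 10¹³ Pa = 2.23 × 10¹¹ Pa

2.23 × 10¹¹ Pa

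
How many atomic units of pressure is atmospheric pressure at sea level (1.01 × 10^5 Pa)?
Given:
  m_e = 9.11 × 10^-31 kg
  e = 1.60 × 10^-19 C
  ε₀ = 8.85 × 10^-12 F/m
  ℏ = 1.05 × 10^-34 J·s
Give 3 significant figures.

3.35 × 10^-9

atomic unit of pressure: P_au = E_h/a₀³ = m_e⁴e¹⁰/((4πε₀)⁵ℏ⁸) = 3.01 × 10^13 Pa.
1.01 × 10^5 / 3.01 × 10^13 = 3.35 × 10^-9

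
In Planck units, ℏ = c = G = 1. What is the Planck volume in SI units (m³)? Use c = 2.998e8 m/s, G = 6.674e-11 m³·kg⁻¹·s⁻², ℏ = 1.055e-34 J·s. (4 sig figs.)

From ℏ = c = G = 1 the volume scale is V_P = (ℏG/c³)^(3/2).
  = √(1.784e-209)
  = 4.224e-105 m³

4.224e-105 m³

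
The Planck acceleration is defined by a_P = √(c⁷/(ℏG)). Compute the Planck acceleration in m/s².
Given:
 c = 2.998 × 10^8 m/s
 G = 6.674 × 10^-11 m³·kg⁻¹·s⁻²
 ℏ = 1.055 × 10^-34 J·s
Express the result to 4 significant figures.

5.560 × 10^51 m/s²

a_P = √(c⁷/(ℏG))
  = √(3.092 × 10^103)
  = 5.560 × 10^51 m/s²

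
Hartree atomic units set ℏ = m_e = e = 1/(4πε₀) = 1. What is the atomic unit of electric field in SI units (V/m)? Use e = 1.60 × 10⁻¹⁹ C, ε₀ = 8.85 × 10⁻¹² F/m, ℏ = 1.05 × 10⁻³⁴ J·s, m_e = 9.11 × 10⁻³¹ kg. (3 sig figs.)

5.20 × 10¹¹ V/m

The unique combination of the constants set to 1 with dimensions of electric field is E_au = E_h/(e a₀) = m_e²e⁵/((4πε₀)³ℏ⁴).
E_h = 4.38 × 10⁻¹⁸ J
a₀ = 5.26 × 10⁻¹¹ m
E_h/(e·a₀) = 5.20 × 10¹¹ V/m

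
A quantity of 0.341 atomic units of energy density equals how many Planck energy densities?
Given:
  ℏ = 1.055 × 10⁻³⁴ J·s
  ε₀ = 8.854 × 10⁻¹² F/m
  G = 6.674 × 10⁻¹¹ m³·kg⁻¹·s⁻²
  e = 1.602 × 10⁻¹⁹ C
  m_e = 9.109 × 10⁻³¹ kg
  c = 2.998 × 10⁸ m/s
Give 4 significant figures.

atomic unit of energy density: u_au = E_h/a₀³ = m_e⁴e¹⁰/((4πε₀)⁵ℏ⁸) = 2.929 × 10¹³ J/m³
Planck energy density: u_P = c⁷/(ℏG²) = 4.632 × 10¹¹³ J/m³
0.341 × 2.929 × 10¹³ / 4.632 × 10¹¹³ = 2.156 × 10⁻¹⁰¹

2.156 × 10⁻¹⁰¹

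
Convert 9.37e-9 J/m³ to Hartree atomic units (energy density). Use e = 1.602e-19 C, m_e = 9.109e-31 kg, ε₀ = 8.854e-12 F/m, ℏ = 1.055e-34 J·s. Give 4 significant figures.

atomic unit of energy density: u_au = E_h/a₀³ = m_e⁴e¹⁰/((4πε₀)⁵ℏ⁸) = 2.929e13 J/m³.
9.37e-9 / 2.929e13 = 3.199e-22

3.199e-22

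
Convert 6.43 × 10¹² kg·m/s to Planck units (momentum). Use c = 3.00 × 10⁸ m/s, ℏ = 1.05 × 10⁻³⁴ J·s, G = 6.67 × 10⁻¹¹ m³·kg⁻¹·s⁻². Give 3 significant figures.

Planck momentum: p_P = √(ℏc³/G) = 6.52 kg·m/s.
6.43 × 10¹² / 6.52 = 9.86 × 10¹¹

9.86 × 10¹¹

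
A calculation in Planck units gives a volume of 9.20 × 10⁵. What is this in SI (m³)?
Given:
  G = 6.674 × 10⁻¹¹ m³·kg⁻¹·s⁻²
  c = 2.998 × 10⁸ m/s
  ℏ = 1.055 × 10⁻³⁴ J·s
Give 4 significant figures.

One Planck volume: V_P = (ℏG/c³)^(3/2) = 4.224 × 10⁻¹⁰⁵ m³.
9.20 × 10⁵ × 4.224 × 10⁻¹⁰⁵ m³ = 3.886 × 10⁻⁹⁹ m³

3.886 × 10⁻⁹⁹ m³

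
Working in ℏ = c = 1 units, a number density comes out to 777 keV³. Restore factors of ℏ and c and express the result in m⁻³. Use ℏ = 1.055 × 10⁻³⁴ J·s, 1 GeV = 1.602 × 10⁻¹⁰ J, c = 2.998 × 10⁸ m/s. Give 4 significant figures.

Number density is [L]⁻³ = [E]³/(ℏc)³.
1 GeV³ → 1/(ℏc)³ × (1 GeV in J)³ = 1.299 × 10⁴⁷ m⁻³.
Convert the energy scale: 777 keV³ = 7.77 × 10⁻¹⁶ GeV³.
Result: 7.77 × 10⁻¹⁶ × 1.299 × 10⁴⁷ = 1.010 × 10³² m⁻³.

1.010 × 10³² m⁻³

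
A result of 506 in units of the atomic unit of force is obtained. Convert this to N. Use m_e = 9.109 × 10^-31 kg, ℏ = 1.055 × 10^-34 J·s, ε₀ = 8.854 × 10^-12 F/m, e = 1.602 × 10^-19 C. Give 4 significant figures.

4.159 × 10^-5 N

One atomic unit of force: F_au = E_h/a₀ = m_e²e⁶/((4πε₀)³ℏ⁴) = 8.220 × 10^-8 N.
506 × 8.220 × 10^-8 N = 4.159 × 10^-5 N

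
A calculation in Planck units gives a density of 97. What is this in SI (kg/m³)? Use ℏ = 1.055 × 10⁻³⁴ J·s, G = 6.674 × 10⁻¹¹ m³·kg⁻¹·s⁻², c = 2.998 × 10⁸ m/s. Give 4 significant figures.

4.999 × 10⁹⁸ kg/m³

One Planck density: ρ_P = c⁵/(ℏG²) = 5.154 × 10⁹⁶ kg/m³.
97 × 5.154 × 10⁹⁶ kg/m³ = 4.999 × 10⁹⁸ kg/m³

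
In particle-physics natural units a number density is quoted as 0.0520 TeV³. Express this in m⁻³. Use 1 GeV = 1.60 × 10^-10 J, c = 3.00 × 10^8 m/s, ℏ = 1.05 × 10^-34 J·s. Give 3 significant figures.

6.81 × 10^54 m⁻³

Number density is [L]⁻³ = [E]³/(ℏc)³.
1 GeV³ → 1/(ℏc)³ × (1 GeV in J)³ = 1.31 × 10^47 m⁻³.
Convert the energy scale: 0.0520 TeV³ = 5.20 × 10^7 GeV³.
Result: 5.20 × 10^7 × 1.31 × 10^47 = 6.81 × 10^54 m⁻³.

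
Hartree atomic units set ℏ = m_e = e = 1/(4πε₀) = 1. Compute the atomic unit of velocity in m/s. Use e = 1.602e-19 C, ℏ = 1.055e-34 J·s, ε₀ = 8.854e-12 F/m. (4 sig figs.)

From ℏ = m_e = e = 1/(4πε₀) = 1 the velocity scale is v_au = e²/(4πε₀ℏ).
  = 2.566e-38 / 1.174e-44
  = 2.186e6 m/s

2.186e6 m/s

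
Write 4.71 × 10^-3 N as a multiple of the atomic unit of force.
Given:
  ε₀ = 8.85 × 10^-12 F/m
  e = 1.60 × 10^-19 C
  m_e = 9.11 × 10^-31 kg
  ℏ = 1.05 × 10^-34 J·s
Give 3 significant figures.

atomic unit of force: F_au = E_h/a₀ = m_e²e⁶/((4πε₀)³ℏ⁴) = 8.33 × 10^-8 N.
4.71 × 10^-3 / 8.33 × 10^-8 = 5.66 × 10^4

5.66 × 10^4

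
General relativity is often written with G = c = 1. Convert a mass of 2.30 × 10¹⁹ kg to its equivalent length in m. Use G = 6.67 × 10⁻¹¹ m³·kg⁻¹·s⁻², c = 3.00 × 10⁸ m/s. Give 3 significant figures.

1.70 × 10⁻⁸ m

In G = c = 1 units mass has dimensions of length; the conversion factor is G/c².
2.30 × 10¹⁹ kg × (G/c²) = 1.70 × 10⁻⁸ m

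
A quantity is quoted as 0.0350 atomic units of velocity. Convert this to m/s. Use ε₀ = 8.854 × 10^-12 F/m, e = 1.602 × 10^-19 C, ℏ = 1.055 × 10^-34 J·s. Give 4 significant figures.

One atomic unit of velocity: v_au = e²/(4πε₀ℏ) = 2.186 × 10^6 m/s.
0.0350 × 2.186 × 10^6 m/s = 7.652 × 10^4 m/s

7.652 × 10^4 m/s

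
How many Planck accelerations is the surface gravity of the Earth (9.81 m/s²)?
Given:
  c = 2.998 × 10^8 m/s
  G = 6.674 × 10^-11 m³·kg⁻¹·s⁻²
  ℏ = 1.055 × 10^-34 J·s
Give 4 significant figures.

1.764 × 10^-51

Planck acceleration: a_P = √(c⁷/(ℏG)) = 5.560 × 10^51 m/s².
9.81 / 5.560 × 10^51 = 1.764 × 10^-51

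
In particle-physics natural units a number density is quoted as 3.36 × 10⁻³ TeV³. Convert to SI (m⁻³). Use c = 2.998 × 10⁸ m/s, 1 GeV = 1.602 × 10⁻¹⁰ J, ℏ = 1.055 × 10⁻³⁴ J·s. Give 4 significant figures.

4.366 × 10⁵³ m⁻³

Number density is [L]⁻³ = [E]³/(ℏc)³.
1 GeV³ → 1/(ℏc)³ × (1 GeV in J)³ = 1.299 × 10⁴⁷ m⁻³.
Convert the energy scale: 3.36 × 10⁻³ TeV³ = 3.36 × 10⁶ GeV³.
Result: 3.36 × 10⁶ × 1.299 × 10⁴⁷ = 4.366 × 10⁵³ m⁻³.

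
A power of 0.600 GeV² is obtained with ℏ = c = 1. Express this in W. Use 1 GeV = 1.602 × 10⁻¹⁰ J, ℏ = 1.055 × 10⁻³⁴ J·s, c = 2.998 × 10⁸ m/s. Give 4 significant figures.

Power is [E]/[T] = [E]²/ℏ.
1 GeV² → 1/ℏ × (1 GeV in J)² = 2.433 × 10¹⁴ W.
Result: 0.600 × 2.433 × 10¹⁴ = 1.460 × 10¹⁴ W.

1.460 × 10¹⁴ W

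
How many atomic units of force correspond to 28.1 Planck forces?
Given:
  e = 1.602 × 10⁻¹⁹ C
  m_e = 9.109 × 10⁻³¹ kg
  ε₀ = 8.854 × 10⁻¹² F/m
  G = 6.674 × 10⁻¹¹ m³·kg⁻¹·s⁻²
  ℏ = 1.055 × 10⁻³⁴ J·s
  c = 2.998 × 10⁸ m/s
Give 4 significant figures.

Planck force: F_P = c⁴/G = 1.210 × 10⁴⁴ N
atomic unit of force: F_au = E_h/a₀ = m_e²e⁶/((4πε₀)³ℏ⁴) = 8.220 × 10⁻⁸ N
28.1 × 1.210 × 10⁴⁴ / 8.220 × 10⁻⁸ = 4.138 × 10⁵²

4.138 × 10⁵²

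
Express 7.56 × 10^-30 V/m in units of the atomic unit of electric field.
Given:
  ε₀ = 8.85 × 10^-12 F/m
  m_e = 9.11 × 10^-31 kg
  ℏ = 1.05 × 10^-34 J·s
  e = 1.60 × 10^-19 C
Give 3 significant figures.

atomic unit of electric field: E_au = E_h/(e a₀) = m_e²e⁵/((4πε₀)³ℏ⁴) = 5.20 × 10^11 V/m.
7.56 × 10^-30 / 5.20 × 10^11 = 1.45 × 10^-41

1.45 × 10^-41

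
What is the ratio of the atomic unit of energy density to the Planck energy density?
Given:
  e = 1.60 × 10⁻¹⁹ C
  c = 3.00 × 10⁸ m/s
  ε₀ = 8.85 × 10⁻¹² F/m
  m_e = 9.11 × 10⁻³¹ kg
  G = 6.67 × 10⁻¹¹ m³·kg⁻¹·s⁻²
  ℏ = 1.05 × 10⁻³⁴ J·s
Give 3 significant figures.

atomic unit of energy density: u_au = E_h/a₀³ = m_e⁴e¹⁰/((4πε₀)⁵ℏ⁸) = 3.01 × 10¹³ J/m³
Planck energy density: u_P = c⁷/(ℏG²) = 4.68 × 10¹¹³ J/m³
ratio = 3.01 × 10¹³ / 4.68 × 10¹¹³ = 6.44 × 10⁻¹⁰¹

6.44 × 10⁻¹⁰¹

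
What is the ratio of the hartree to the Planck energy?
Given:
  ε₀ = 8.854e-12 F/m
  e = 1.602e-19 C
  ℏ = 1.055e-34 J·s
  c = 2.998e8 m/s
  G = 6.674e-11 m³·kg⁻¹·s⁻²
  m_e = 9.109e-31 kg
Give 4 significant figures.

2.225e-27

hartree: E_h = m_e e⁴/(4πε₀ℏ)² = 4.354e-18 J
Planck energy: E_P = √(ℏc⁵/G) = 1.957e9 J
ratio = 4.354e-18 / 1.957e9 = 2.225e-27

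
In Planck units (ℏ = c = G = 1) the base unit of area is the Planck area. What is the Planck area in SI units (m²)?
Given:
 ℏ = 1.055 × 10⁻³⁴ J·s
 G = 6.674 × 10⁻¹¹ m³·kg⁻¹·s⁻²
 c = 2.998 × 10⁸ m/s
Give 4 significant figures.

A_P = ℏG/c³
  = 7.041 × 10⁻⁴⁵ / 2.695 × 10²⁵
  = 2.613 × 10⁻⁷⁰ m²

2.613 × 10⁻⁷⁰ m²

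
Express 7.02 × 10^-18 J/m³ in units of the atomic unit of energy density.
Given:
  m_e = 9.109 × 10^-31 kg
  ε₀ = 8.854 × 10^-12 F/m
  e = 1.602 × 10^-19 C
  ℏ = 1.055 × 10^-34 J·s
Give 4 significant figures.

atomic unit of energy density: u_au = E_h/a₀³ = m_e⁴e¹⁰/((4πε₀)⁵ℏ⁸) = 2.929 × 10^13 J/m³.
7.02 × 10^-18 / 2.929 × 10^13 = 2.397 × 10^-31

2.397 × 10^-31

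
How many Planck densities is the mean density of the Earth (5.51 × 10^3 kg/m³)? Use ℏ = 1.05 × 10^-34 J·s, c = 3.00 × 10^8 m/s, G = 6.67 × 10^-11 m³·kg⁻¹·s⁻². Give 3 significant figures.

Planck density: ρ_P = c⁵/(ℏG²) = 5.20 × 10^96 kg/m³.
5.51 × 10^3 / 5.20 × 10^96 = 1.06 × 10^-93

1.06 × 10^-93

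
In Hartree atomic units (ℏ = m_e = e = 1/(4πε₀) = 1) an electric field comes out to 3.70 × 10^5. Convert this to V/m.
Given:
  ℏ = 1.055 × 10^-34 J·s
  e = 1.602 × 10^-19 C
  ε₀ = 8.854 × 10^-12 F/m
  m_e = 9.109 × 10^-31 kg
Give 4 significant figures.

One atomic unit of electric field: E_au = E_h/(e a₀) = m_e²e⁵/((4πε₀)³ℏ⁴) = 5.131 × 10^11 V/m.
3.70 × 10^5 × 5.131 × 10^11 V/m = 1.898 × 10^17 V/m

1.898 × 10^17 V/m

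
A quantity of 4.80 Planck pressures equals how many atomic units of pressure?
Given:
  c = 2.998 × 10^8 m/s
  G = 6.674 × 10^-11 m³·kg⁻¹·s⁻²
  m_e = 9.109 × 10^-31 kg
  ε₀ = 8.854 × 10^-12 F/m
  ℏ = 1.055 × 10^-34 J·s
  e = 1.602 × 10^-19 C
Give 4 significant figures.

Planck pressure: p_P = c⁷/(ℏG²) = 4.632 × 10^113 Pa
atomic unit of pressure: P_au = E_h/a₀³ = m_e⁴e¹⁰/((4πε₀)⁵ℏ⁸) = 2.929 × 10^13 Pa
4.80 × 4.632 × 10^113 / 2.929 × 10^13 = 7.591 × 10^100

7.591 × 10^100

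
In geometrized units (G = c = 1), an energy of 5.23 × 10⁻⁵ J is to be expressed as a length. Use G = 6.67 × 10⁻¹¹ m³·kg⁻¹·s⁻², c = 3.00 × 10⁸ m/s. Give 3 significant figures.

Energy → length via G/c⁴.
5.23 × 10⁻⁵ J × (G/c⁴) = 4.31 × 10⁻⁴⁹ m

4.31 × 10⁻⁴⁹ m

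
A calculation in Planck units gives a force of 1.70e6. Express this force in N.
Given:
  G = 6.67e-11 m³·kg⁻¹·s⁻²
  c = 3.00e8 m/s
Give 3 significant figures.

One Planck force: F_P = c⁴/G = 1.21e44 N.
1.70e6 × 1.21e44 N = 2.06e50 N

2.06e50 N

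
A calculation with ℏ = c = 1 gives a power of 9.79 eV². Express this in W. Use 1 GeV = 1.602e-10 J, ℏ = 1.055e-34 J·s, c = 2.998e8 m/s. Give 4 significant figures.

2.382e-3 W

Power is [E]/[T] = [E]²/ℏ.
1 GeV² → 1/ℏ × (1 GeV in J)² = 2.433e14 W.
Convert the energy scale: 9.79 eV² = 9.79e-18 GeV².
Result: 9.79e-18 × 2.433e14 = 2.382e-3 W.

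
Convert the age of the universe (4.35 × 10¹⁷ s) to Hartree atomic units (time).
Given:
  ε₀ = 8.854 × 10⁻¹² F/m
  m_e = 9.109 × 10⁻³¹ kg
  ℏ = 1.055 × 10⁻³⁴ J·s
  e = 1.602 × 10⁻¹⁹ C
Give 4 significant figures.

atomic unit of time: τ_au = (4πε₀)²ℏ³/(m_e e⁴) = 2.423 × 10⁻¹⁷ s.
4.35 × 10¹⁷ / 2.423 × 10⁻¹⁷ = 1.795 × 10³⁴

1.795 × 10³⁴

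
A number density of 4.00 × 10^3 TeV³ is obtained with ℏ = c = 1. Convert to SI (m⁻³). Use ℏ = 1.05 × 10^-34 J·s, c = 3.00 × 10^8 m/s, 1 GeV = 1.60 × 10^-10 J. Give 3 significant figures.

Number density is [L]⁻³ = [E]³/(ℏc)³.
1 GeV³ → 1/(ℏc)³ × (1 GeV in J)³ = 1.31 × 10^47 m⁻³.
Convert the energy scale: 4.00 × 10^3 TeV³ = 4.00 × 10^12 GeV³.
Result: 4.00 × 10^12 × 1.31 × 10^47 = 5.24 × 10^59 m⁻³.

5.24 × 10^59 m⁻³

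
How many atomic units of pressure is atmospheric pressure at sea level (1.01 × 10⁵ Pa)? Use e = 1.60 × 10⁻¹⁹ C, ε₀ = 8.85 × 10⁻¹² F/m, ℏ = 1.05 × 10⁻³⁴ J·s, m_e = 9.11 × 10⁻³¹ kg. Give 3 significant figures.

atomic unit of pressure: P_au = E_h/a₀³ = m_e⁴e¹⁰/((4πε₀)⁵ℏ⁸) = 3.01 × 10¹³ Pa.
1.01 × 10⁵ / 3.01 × 10¹³ = 3.35 × 10⁻⁹

3.35 × 10⁻⁹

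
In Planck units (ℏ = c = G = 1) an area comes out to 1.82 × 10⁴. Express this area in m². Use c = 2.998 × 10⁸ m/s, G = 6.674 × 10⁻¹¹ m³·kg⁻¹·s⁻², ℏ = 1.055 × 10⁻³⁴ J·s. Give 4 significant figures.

One Planck area: A_P = ℏG/c³ = 2.613 × 10⁻⁷⁰ m².
1.82 × 10⁴ × 2.613 × 10⁻⁷⁰ m² = 4.756 × 10⁻⁶⁶ m²

4.756 × 10⁻⁶⁶ m²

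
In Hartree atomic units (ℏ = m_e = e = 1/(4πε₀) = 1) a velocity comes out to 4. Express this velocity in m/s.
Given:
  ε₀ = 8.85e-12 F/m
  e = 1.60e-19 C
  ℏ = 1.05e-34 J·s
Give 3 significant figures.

One atomic unit of velocity: v_au = e²/(4πε₀ℏ) = 2.19e6 m/s.
4 × 2.19e6 m/s = 8.77e6 m/s

8.77e6 m/s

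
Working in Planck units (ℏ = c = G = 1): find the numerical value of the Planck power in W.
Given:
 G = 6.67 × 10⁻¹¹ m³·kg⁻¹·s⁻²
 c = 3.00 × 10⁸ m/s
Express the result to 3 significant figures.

3.64 × 10⁵² W

From ℏ = c = G = 1 the power scale is P_P = c⁵/G.
  = 2.43 × 10⁴² / 6.67 × 10⁻¹¹
  = 3.64 × 10⁵² W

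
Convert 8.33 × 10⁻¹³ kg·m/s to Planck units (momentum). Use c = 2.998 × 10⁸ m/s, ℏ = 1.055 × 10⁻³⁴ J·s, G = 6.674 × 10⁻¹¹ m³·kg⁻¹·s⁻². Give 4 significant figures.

Planck momentum: p_P = √(ℏc³/G) = 6.527 kg·m/s.
8.33 × 10⁻¹³ / 6.527 = 1.276 × 10⁻¹³

1.276 × 10⁻¹³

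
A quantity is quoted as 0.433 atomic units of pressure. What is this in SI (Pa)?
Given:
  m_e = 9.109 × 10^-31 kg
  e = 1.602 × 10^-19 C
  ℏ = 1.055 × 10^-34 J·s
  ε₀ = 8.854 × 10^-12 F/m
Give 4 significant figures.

1.268 × 10^13 Pa

One atomic unit of pressure: P_au = E_h/a₀³ = m_e⁴e¹⁰/((4πε₀)⁵ℏ⁸) = 2.929 × 10^13 Pa.
0.433 × 2.929 × 10^13 Pa = 1.268 × 10^13 Pa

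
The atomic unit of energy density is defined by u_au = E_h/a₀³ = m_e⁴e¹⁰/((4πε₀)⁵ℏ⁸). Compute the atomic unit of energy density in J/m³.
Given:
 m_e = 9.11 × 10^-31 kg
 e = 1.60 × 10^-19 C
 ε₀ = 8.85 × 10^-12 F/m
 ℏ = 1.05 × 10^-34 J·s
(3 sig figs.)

u_au = E_h/a₀³ = m_e⁴e¹⁰/((4πε₀)⁵ℏ⁸)
E_h = 4.38 × 10^-18 J
a₀ = 5.26 × 10^-11 m
E_h/a₀³ = 3.01 × 10^13 J/m³

3.01 × 10^13 J/m³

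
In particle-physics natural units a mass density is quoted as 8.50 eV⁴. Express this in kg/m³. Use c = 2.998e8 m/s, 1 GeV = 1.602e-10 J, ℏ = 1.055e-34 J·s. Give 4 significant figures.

1.969e-15 kg/m³

Mass density is [E]/(c²[L]³) = [E]⁴/(ℏ³c⁵).
1 GeV⁴ → 1/(ℏ³c⁵) × (1 GeV in J)⁴ = 2.316e20 kg/m³.
Convert the energy scale: 8.50 eV⁴ = 8.50e-36 GeV⁴.
Result: 8.50e-36 × 2.316e20 = 1.969e-15 kg/m³.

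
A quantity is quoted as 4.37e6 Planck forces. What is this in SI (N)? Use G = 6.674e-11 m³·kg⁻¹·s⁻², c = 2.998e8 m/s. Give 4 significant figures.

One Planck force: F_P = c⁴/G = 1.210e44 N.
4.37e6 × 1.210e44 N = 5.290e50 N

5.290e50 N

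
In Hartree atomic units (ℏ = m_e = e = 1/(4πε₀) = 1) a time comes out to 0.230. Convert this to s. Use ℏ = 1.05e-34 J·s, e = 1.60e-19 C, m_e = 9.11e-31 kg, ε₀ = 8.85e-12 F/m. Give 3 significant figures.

5.52e-18 s

One atomic unit of time: τ_au = (4πε₀)²ℏ³/(m_e e⁴) = 2.40e-17 s.
0.230 × 2.40e-17 s = 5.52e-18 s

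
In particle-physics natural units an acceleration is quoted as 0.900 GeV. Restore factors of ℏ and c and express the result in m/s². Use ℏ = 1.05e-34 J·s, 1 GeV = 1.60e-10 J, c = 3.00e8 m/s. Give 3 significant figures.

Acceleration is [L]/[T]² = c·[E]/ℏ.
1 GeV → c/ℏ × (1 GeV in J) = 4.57e32 m/s².
Result: 0.900 × 4.57e32 = 4.11e32 m/s².

4.11e32 m/s²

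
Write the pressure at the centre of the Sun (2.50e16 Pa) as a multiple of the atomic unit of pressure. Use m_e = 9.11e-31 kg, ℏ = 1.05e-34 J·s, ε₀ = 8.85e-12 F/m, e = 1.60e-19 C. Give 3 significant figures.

830

atomic unit of pressure: P_au = E_h/a₀³ = m_e⁴e¹⁰/((4πε₀)⁵ℏ⁸) = 3.01e13 Pa.
2.50e16 / 3.01e13 = 830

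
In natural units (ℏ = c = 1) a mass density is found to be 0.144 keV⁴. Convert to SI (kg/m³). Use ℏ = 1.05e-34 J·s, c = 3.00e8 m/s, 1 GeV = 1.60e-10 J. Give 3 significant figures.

3.35e-5 kg/m³

Mass density is [E]/(c²[L]³) = [E]⁴/(ℏ³c⁵).
1 GeV⁴ → 1/(ℏ³c⁵) × (1 GeV in J)⁴ = 2.33e20 kg/m³.
Convert the energy scale: 0.144 keV⁴ = 1.44e-25 GeV⁴.
Result: 1.44e-25 × 2.33e20 = 3.35e-5 kg/m³.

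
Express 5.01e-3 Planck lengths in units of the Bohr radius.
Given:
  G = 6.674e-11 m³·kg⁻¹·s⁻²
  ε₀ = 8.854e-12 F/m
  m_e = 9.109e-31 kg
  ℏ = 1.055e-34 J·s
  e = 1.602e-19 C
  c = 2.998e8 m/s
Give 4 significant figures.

1.529e-27

Planck length: ℓ_P = √(ℏG/c³) = 1.616e-35 m
Bohr radius: a₀ = 4πε₀ℏ²/(m_e e²) = 5.297e-11 m
5.01e-3 × 1.616e-35 / 5.297e-11 = 1.529e-27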